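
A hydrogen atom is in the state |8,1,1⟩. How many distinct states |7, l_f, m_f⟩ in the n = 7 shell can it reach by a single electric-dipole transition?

4

E1 requires Δl = ±1, so l_f ∈ {0, 2}; with 0 ≤ l_f ≤ n_f−1 = 6, the allowed l_f values are {0, 2}.
For l_f = 0: m_f ∈ {m_i−1, m_i, m_i+1} ∩ [−0, 0] = {0} → 1 state.
For l_f = 2: m_f ∈ {m_i−1, m_i, m_i+1} ∩ [−2, 2] = {0, 1, 2} → 3 states.
Total: 4.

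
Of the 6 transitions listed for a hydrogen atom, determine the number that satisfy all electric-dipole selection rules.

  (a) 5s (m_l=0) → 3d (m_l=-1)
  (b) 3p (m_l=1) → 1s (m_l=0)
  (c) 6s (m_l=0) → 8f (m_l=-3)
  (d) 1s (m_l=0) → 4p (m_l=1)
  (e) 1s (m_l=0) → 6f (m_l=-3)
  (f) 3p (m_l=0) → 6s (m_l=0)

(a) forbidden — Δl = +2 (E1 requires Δl = ±1)
(b) allowed
(c) forbidden — Δl = +3 (E1 requires Δl = ±1); Δm_l = -3 (E1 requires Δm_l = 0, ±1)
(d) allowed
(e) forbidden — Δl = +3 (E1 requires Δl = ±1); Δm_l = -3 (E1 requires Δm_l = 0, ±1)
(f) allowed
Total allowed: 3 of 6.

3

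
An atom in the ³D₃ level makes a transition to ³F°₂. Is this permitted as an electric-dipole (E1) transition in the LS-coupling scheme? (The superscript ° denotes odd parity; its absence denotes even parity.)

Initial level: S=1, L=2, J=3, parity even. Final level: S=1, L=3, J=2, parity odd.
Parity must change: even → odd — ok.
ΔS = 0: S: 1 → 1 — ok.
ΔL = 0, ±1 (not L=0↔0): L: 2 → 3, ΔL = +1 — ok.
ΔJ = 0, ±1 (not J=0↔0): J: 3 → 2, ΔJ = -1 — ok.
All four E1 rules are satisfied.

allowed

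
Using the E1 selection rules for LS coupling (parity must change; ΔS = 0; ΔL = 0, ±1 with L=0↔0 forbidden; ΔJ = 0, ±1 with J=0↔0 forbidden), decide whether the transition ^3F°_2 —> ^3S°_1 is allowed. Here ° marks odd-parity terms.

ΔL = 0, ±1 (not L=0↔0): L: 3 → 0, ΔL = -3 — ✗.
Parity must change: odd → odd — ✗.
ΔS = 0: S: 1 → 1 — ✓.
ΔJ = 0, ±1 (not J=0↔0): J: 2 → 1, ΔJ = -1 — ✓.
Rule(s) violated: parity, ΔL.

forbidden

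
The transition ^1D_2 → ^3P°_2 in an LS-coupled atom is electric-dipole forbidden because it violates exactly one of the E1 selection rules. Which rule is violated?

the ΔS = 0 rule

Reading off the term symbols: S 0→1, L 2→1, J 2→2, parity even→odd.
Parity must change: even → odd — passes.
ΔS = 0: S: 0 → 1 — fails.
ΔL = 0, ±1 (not L=0↔0): L: 2 → 1, ΔL = -1 — passes.
ΔJ = 0, ±1 (not J=0↔0): J: 2 → 2, ΔJ = +0 — passes.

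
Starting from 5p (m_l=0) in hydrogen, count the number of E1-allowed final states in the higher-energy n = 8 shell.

4

E1 requires Δl = ±1, so l_f ∈ {0, 2}; with 0 ≤ l_f ≤ n_f−1 = 7, the allowed l_f values are {0, 2}.
For l_f = 0: m_f ∈ {m_i−1, m_i, m_i+1} ∩ [−0, 0] = {0} → 1 state.
For l_f = 2: m_f ∈ {m_i−1, m_i, m_i+1} ∩ [−2, 2] = {-1, 0, 1} → 3 states.
Total: 4.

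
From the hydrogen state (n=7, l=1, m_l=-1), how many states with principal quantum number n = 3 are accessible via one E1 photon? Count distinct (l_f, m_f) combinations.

E1 requires Δl = ±1, so l_f ∈ {0, 2}; with 0 ≤ l_f ≤ n_f−1 = 2, the allowed l_f values are {0, 2}.
For l_f = 0: m_f ∈ {m_i−1, m_i, m_i+1} ∩ [−0, 0] = {0} → 1 state.
For l_f = 2: m_f ∈ {m_i−1, m_i, m_i+1} ∩ [−2, 2] = {-2, -1, 0} → 3 states.
Total: 4.

4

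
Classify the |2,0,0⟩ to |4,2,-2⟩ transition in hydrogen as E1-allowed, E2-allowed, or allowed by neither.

E2

Δl = 2 − 0 = +2; l_i + l_f = 2.
Δm_l = -2.
E1 (Δl = ±1, |Δm_l| ≤ 1): not satisfied.
E2 (Δl = 0,±2, l_i+l_f ≥ 2, |Δm_l| ≤ 2): satisfied.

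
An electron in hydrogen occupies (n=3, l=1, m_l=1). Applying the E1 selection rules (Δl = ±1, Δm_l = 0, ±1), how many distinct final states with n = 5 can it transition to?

4

E1 requires Δl = ±1, so l_f ∈ {0, 2}; with 0 ≤ l_f ≤ n_f−1 = 4, the allowed l_f values are {0, 2}.
For l_f = 0: m_f ∈ {m_i−1, m_i, m_i+1} ∩ [−0, 0] = {0} → 1 state.
For l_f = 2: m_f ∈ {m_i−1, m_i, m_i+1} ∩ [−2, 2] = {0, 1, 2} → 3 states.
Total: 4.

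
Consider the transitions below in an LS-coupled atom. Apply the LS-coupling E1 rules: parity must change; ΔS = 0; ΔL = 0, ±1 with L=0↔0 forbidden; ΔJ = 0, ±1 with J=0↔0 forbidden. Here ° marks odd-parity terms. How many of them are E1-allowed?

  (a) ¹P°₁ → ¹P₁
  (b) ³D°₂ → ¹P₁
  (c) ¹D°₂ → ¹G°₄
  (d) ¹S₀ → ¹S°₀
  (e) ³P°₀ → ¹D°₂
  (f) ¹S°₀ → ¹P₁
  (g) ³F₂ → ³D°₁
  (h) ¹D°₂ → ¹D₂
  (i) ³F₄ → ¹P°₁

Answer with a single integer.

(a) allowed
(b) forbidden (ΔS fails)
(c) forbidden (parity, ΔL, ΔJ fail)
(d) forbidden (ΔL, ΔJ fail)
(e) forbidden (parity, ΔS, ΔJ fail)
(f) allowed
(g) allowed
(h) allowed
(i) forbidden (ΔS, ΔL, ΔJ fail)
Total allowed: 4 of 9.

4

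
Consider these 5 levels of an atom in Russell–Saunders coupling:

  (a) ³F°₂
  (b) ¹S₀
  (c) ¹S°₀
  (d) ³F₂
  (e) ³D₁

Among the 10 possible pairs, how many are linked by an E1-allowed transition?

2

(a)–(b): forbidden (ΔS, ΔL, ΔJ).
(a)–(c): forbidden (parity, ΔS, ΔL, ΔJ).
(a)–(d): allowed.
(a)–(e): allowed.
(b)–(c): forbidden (ΔL, ΔJ).
(b)–(d): forbidden (parity, ΔS, ΔL, ΔJ).
(b)–(e): forbidden (parity, ΔS, ΔL).
(c)–(d): forbidden (ΔS, ΔL, ΔJ).
(c)–(e): forbidden (ΔS, ΔL).
(d)–(e): forbidden (parity).
Allowed pairs: 2 of 10.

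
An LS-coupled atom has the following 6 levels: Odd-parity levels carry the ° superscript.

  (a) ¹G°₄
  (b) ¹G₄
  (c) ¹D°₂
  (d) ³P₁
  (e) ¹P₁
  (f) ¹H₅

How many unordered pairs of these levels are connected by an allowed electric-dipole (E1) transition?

3

(a)–(b): allowed.
(a)–(c): forbidden (parity, ΔL, ΔJ).
(a)–(d): forbidden (ΔS, ΔL, ΔJ).
(a)–(e): forbidden (ΔL, ΔJ).
(a)–(f): allowed.
(b)–(c): forbidden (ΔL, ΔJ).
(b)–(d): forbidden (parity, ΔS, ΔL, ΔJ).
(b)–(e): forbidden (parity, ΔL, ΔJ).
(b)–(f): forbidden (parity).
(c)–(d): forbidden (ΔS).
(c)–(e): allowed.
(c)–(f): forbidden (ΔL, ΔJ).
(d)–(e): forbidden (parity, ΔS).
(d)–(f): forbidden (parity, ΔS, ΔL, ΔJ).
(e)–(f): forbidden (parity, ΔL, ΔJ).
Allowed pairs: 3 of 15.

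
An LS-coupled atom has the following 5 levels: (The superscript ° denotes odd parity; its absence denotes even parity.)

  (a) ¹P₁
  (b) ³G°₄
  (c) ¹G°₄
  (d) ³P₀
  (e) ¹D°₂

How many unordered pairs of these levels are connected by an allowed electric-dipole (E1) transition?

1

(a)–(b): forbidden (ΔS, ΔL, ΔJ).
(a)–(c): forbidden (ΔL, ΔJ).
(a)–(d): forbidden (parity, ΔS).
(a)–(e): allowed.
(b)–(c): forbidden (parity, ΔS).
(b)–(d): forbidden (ΔL, ΔJ).
(b)–(e): forbidden (parity, ΔS, ΔL, ΔJ).
(c)–(d): forbidden (ΔS, ΔL, ΔJ).
(c)–(e): forbidden (parity, ΔL, ΔJ).
(d)–(e): forbidden (ΔS, ΔJ).
Allowed pairs: 1 of 10.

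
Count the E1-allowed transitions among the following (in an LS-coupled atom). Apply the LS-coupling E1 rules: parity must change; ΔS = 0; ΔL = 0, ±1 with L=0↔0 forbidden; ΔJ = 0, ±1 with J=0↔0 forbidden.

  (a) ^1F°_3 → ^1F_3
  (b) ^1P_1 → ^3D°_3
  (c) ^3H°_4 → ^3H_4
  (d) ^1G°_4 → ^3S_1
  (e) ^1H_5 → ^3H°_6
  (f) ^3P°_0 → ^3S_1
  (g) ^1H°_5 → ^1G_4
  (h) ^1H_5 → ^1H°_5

5

(a) allowed
(b) forbidden (ΔS, ΔJ fail)
(c) allowed
(d) forbidden (ΔS, ΔL, ΔJ fail)
(e) forbidden (ΔS fails)
(f) allowed
(g) allowed
(h) allowed
Total allowed: 5 of 8.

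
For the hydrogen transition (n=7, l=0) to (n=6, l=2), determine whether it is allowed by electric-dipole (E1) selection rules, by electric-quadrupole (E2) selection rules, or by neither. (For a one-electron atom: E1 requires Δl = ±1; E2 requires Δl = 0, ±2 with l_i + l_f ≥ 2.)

E2

Δl = 2 − 0 = +2; l_i + l_f = 2.
E1 (Δl = ±1): not satisfied.
E2 (Δl = 0,±2, l_i+l_f ≥ 2): satisfied.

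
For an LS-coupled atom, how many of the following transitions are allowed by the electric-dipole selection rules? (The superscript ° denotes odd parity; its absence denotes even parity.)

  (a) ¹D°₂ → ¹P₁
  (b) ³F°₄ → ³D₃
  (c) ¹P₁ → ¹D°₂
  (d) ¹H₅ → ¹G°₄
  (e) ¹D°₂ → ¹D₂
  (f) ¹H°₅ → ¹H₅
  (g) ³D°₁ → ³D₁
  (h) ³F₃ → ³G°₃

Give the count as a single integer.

(a) allowed
(b) allowed
(c) allowed
(d) allowed
(e) allowed
(f) allowed
(g) allowed
(h) allowed
Total allowed: 8 of 8.

8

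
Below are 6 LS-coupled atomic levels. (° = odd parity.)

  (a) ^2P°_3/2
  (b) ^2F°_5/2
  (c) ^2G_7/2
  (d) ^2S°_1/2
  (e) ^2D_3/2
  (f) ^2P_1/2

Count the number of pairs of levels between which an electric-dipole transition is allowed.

5

(a)–(b): forbidden (parity, ΔL).
(a)–(c): forbidden (ΔL, ΔJ).
(a)–(d): forbidden (parity).
(a)–(e): allowed.
(a)–(f): allowed.
(b)–(c): allowed.
(b)–(d): forbidden (parity, ΔL, ΔJ).
(b)–(e): allowed.
(b)–(f): forbidden (ΔL, ΔJ).
(c)–(d): forbidden (ΔL, ΔJ).
(c)–(e): forbidden (parity, ΔL, ΔJ).
(c)–(f): forbidden (parity, ΔL, ΔJ).
(d)–(e): forbidden (ΔL).
(d)–(f): allowed.
(e)–(f): forbidden (parity).
Allowed pairs: 5 of 15.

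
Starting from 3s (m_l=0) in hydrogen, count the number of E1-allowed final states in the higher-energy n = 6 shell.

E1 requires Δl = ±1, so l_f ∈ {-1, 1}; with 0 ≤ l_f ≤ n_f−1 = 5, the allowed l_f values are {1}.
For l_f = 1: m_f ∈ {m_i−1, m_i, m_i+1} ∩ [−1, 1] = {-1, 0, 1} → 3 states.
Total: 3.

3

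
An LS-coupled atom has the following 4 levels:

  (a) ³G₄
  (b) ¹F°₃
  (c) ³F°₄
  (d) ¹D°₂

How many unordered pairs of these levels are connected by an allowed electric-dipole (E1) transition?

(a)–(b): forbidden (ΔS).
(a)–(c): allowed.
(a)–(d): forbidden (ΔS, ΔL, ΔJ).
(b)–(c): forbidden (parity, ΔS).
(b)–(d): forbidden (parity).
(c)–(d): forbidden (parity, ΔS, ΔJ).
Allowed pairs: 1 of 6.

1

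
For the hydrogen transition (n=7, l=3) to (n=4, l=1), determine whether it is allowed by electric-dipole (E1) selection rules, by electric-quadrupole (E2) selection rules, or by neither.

E2

Δl = 1 − 3 = -2; l_i + l_f = 4.
E1 (Δl = ±1): not satisfied.
E2 (Δl = 0,±2, l_i+l_f ≥ 2): satisfied.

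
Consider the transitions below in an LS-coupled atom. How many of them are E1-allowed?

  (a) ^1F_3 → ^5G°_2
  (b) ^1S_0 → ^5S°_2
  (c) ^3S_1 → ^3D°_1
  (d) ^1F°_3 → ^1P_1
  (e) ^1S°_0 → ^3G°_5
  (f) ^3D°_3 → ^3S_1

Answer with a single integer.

(a) forbidden (ΔS fails)
(b) forbidden (ΔS, ΔL, ΔJ fail)
(c) forbidden (ΔL fails)
(d) forbidden (ΔL, ΔJ fail)
(e) forbidden (parity, ΔS, ΔL, ΔJ fail)
(f) forbidden (ΔL, ΔJ fail)
Total allowed: 0 of 6.

0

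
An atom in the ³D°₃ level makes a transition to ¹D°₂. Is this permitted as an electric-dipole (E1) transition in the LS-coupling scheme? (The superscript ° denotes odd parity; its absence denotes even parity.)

Parity must change: odd → odd — ✗.
ΔS = 0: S: 1 → 0 — ✗.
ΔL = 0, ±1 (not L=0↔0): L: 2 → 2, ΔL = +0 — ✓.
ΔJ = 0, ±1 (not J=0↔0): J: 3 → 2, ΔJ = -1 — ✓.
Rule(s) violated: parity, ΔS.

forbidden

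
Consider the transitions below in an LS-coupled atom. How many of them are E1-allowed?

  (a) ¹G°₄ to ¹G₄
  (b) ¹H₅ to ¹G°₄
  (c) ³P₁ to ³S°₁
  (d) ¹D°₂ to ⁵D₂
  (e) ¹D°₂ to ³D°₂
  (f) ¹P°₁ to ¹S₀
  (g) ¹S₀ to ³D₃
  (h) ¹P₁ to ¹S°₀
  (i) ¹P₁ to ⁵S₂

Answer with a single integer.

5

(a) allowed
(b) allowed
(c) allowed
(d) forbidden (ΔS fails)
(e) forbidden (parity, ΔS fail)
(f) allowed
(g) forbidden (parity, ΔS, ΔL, ΔJ fail)
(h) allowed
(i) forbidden (parity, ΔS fail)
Total allowed: 5 of 9.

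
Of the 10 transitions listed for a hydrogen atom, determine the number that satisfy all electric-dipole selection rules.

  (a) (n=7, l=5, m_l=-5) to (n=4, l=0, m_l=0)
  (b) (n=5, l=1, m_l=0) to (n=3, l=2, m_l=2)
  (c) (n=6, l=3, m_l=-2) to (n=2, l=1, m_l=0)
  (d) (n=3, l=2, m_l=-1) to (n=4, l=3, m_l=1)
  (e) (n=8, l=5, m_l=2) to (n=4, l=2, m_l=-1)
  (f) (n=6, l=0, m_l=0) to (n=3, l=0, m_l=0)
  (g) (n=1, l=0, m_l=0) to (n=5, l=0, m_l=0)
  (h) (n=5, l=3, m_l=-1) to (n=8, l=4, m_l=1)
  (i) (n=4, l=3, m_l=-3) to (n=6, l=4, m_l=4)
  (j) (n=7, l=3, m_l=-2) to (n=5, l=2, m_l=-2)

1

(a) forbidden — Δl = -5 (E1 requires Δl = ±1); Δm_l = +5 (E1 requires Δm_l = 0, ±1)
(b) forbidden — Δm_l = +2 (E1 requires Δm_l = 0, ±1)
(c) forbidden — Δl = -2 (E1 requires Δl = ±1); Δm_l = +2 (E1 requires Δm_l = 0, ±1)
(d) forbidden — Δm_l = +2 (E1 requires Δm_l = 0, ±1)
(e) forbidden — Δl = -3 (E1 requires Δl = ±1); Δm_l = -3 (E1 requires Δm_l = 0, ±1)
(f) forbidden — Δl = +0 (E1 requires Δl = ±1)
(g) forbidden — Δl = +0 (E1 requires Δl = ±1)
(h) forbidden — Δm_l = +2 (E1 requires Δm_l = 0, ±1)
(i) forbidden — Δm_l = +7 (E1 requires Δm_l = 0, ±1)
(j) allowed
Total allowed: 1 of 10.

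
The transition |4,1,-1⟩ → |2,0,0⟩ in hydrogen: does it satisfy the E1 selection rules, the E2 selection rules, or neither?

Δl = 0 − 1 = -1; l_i + l_f = 1.
Δm_l = +1.
E1 (Δl = ±1, |Δm_l| ≤ 1): satisfied.
E2 (Δl = 0,±2, l_i+l_f ≥ 2, |Δm_l| ≤ 2): not satisfied.

E1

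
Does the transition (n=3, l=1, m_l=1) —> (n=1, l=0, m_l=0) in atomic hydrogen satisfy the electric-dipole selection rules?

allowed

Δl = 0 − 1 = -1; the E1 rule Δl = ±1 is passes.
Δm_l = 0 − (1) = -1. E1 requires Δm_l = 0, ±1: passes.
All E1 selection rules are satisfied.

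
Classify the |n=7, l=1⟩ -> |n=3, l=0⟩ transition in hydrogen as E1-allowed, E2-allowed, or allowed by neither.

Δl = 0 − 1 = -1; l_i + l_f = 1.
E1 (Δl = ±1): satisfied.
E2 (Δl = 0,±2, l_i+l_f ≥ 2): not satisfied.

E1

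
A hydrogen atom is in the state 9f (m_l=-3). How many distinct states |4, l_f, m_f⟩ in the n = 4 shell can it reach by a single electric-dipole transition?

E1 requires Δl = ±1, so l_f ∈ {2, 4}; with 0 ≤ l_f ≤ n_f−1 = 3, the allowed l_f values are {2}.
For l_f = 2: m_f ∈ {m_i−1, m_i, m_i+1} ∩ [−2, 2] = {-2} → 1 state.
Total: 1.

1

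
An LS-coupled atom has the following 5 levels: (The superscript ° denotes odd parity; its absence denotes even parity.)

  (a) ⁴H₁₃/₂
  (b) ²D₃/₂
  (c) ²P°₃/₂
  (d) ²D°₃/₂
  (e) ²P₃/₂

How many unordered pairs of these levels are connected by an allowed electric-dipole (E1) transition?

4

(a)–(b): forbidden (parity, ΔS, ΔL, ΔJ).
(a)–(c): forbidden (ΔS, ΔL, ΔJ).
(a)–(d): forbidden (ΔS, ΔL, ΔJ).
(a)–(e): forbidden (parity, ΔS, ΔL, ΔJ).
(b)–(c): allowed.
(b)–(d): allowed.
(b)–(e): forbidden (parity).
(c)–(d): forbidden (parity).
(c)–(e): allowed.
(d)–(e): allowed.
Allowed pairs: 4 of 10.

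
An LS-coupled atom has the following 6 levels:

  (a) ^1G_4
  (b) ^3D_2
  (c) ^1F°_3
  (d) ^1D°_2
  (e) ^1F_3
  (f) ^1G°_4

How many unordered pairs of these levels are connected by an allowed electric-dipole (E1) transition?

5

(a)–(b): forbidden (parity, ΔS, ΔL, ΔJ).
(a)–(c): allowed.
(a)–(d): forbidden (ΔL, ΔJ).
(a)–(e): forbidden (parity).
(a)–(f): allowed.
(b)–(c): forbidden (ΔS).
(b)–(d): forbidden (ΔS).
(b)–(e): forbidden (parity, ΔS).
(b)–(f): forbidden (ΔS, ΔL, ΔJ).
(c)–(d): forbidden (parity).
(c)–(e): allowed.
(c)–(f): forbidden (parity).
(d)–(e): allowed.
(d)–(f): forbidden (parity, ΔL, ΔJ).
(e)–(f): allowed.
Allowed pairs: 5 of 15.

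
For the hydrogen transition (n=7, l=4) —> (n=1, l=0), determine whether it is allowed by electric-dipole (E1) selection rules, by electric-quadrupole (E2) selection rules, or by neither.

neither

Δl = 0 − 4 = -4; l_i + l_f = 4.
E1 (Δl = ±1): not satisfied.
E2 (Δl = 0,±2, l_i+l_f ≥ 2): not satisfied.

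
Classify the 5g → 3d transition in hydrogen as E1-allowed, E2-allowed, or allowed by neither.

Δl = 2 − 4 = -2; l_i + l_f = 6.
E1 (Δl = ±1): not satisfied.
E2 (Δl = 0,±2, l_i+l_f ≥ 2): satisfied.

E2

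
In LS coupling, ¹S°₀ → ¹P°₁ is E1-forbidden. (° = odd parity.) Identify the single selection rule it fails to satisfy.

parity

Initial level: S=0, L=0, J=0, parity odd. Final level: S=0, L=1, J=1, parity odd.
ΔJ = 0, ±1 (not J=0↔0): J: 0 → 1, ΔJ = +1 — ✓.
Parity must change: odd → odd — ✗.
ΔS = 0: S: 0 → 0 — ✓.
ΔL = 0, ±1 (not L=0↔0): L: 0 → 1, ΔL = +1 — ✓.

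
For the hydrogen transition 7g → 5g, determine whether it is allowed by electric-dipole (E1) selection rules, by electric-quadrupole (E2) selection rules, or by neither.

E2

Δl = 4 − 4 = +0; l_i + l_f = 8.
E1 (Δl = ±1): not satisfied.
E2 (Δl = 0,±2, l_i+l_f ≥ 2): satisfied.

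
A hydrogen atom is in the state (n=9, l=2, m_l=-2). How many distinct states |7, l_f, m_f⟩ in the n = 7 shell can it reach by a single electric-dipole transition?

E1 requires Δl = ±1, so l_f ∈ {1, 3}; with 0 ≤ l_f ≤ n_f−1 = 6, the allowed l_f values are {1, 3}.
For l_f = 1: m_f ∈ {m_i−1, m_i, m_i+1} ∩ [−1, 1] = {-1} → 1 state.
For l_f = 3: m_f ∈ {m_i−1, m_i, m_i+1} ∩ [−3, 3] = {-3, -2, -1} → 3 states.
Total: 4.

4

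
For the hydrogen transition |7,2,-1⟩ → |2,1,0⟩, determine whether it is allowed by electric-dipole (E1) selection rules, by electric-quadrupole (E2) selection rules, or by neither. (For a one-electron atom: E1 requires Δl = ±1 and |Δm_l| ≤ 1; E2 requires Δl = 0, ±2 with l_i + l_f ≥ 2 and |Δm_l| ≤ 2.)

Δl = 1 − 2 = -1; l_i + l_f = 3.
Δm_l = +1.
E1 (Δl = ±1, |Δm_l| ≤ 1): satisfied.
E2 (Δl = 0,±2, l_i+l_f ≥ 2, |Δm_l| ≤ 2): not satisfied.

E1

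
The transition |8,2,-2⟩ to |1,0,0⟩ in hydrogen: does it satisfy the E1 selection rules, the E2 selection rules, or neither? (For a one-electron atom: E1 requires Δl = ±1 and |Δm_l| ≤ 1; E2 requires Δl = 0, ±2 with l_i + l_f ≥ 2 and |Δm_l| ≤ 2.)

Δl = 0 − 2 = -2; l_i + l_f = 2.
Δm_l = +2.
E1 (Δl = ±1, |Δm_l| ≤ 1): not satisfied.
E2 (Δl = 0,±2, l_i+l_f ≥ 2, |Δm_l| ≤ 2): satisfied.

E2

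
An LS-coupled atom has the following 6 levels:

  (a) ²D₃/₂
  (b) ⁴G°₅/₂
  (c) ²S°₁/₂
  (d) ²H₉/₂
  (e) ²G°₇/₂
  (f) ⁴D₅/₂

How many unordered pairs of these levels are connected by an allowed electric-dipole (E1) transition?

(a)–(b): forbidden (ΔS, ΔL).
(a)–(c): forbidden (ΔL).
(a)–(d): forbidden (parity, ΔL, ΔJ).
(a)–(e): forbidden (ΔL, ΔJ).
(a)–(f): forbidden (parity, ΔS).
(b)–(c): forbidden (parity, ΔS, ΔL, ΔJ).
(b)–(d): forbidden (ΔS, ΔJ).
(b)–(e): forbidden (parity, ΔS).
(b)–(f): forbidden (ΔL).
(c)–(d): forbidden (ΔL, ΔJ).
(c)–(e): forbidden (parity, ΔL, ΔJ).
(c)–(f): forbidden (ΔS, ΔL, ΔJ).
(d)–(e): allowed.
(d)–(f): forbidden (parity, ΔS, ΔL, ΔJ).
(e)–(f): forbidden (ΔS, ΔL).
Allowed pairs: 1 of 15.

1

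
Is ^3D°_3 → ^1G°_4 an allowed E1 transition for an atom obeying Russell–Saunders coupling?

forbidden

Reading off the term symbols: S 1→0, L 2→4, J 3→4, parity odd→odd.
Parity must change: odd → odd — violated.
ΔS = 0: S: 1 → 0 — violated.
ΔL = 0, ±1 (not L=0↔0): L: 2 → 4, ΔL = +2 — violated.
ΔJ = 0, ±1 (not J=0↔0): J: 3 → 4, ΔJ = +1 — satisfied.
Rule(s) violated: parity, ΔS, ΔL.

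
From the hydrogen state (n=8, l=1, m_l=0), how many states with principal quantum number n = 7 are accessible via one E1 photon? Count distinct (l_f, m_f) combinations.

E1 requires Δl = ±1, so l_f ∈ {0, 2}; with 0 ≤ l_f ≤ n_f−1 = 6, the allowed l_f values are {0, 2}.
For l_f = 0: m_f ∈ {m_i−1, m_i, m_i+1} ∩ [−0, 0] = {0} → 1 state.
For l_f = 2: m_f ∈ {m_i−1, m_i, m_i+1} ∩ [−2, 2] = {-1, 0, 1} → 3 states.
Total: 4.

4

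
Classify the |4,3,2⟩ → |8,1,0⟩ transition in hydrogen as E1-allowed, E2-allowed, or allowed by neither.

Δl = 1 − 3 = -2; l_i + l_f = 4.
Δm_l = -2.
E1 (Δl = ±1, |Δm_l| ≤ 1): not satisfied.
E2 (Δl = 0,±2, l_i+l_f ≥ 2, |Δm_l| ≤ 2): satisfied.

E2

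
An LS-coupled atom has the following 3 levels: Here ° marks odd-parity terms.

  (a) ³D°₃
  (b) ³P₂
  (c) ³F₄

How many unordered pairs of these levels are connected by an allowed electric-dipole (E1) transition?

(a)–(b): allowed.
(a)–(c): allowed.
(b)–(c): forbidden (parity, ΔL, ΔJ).
Allowed pairs: 2 of 3.

2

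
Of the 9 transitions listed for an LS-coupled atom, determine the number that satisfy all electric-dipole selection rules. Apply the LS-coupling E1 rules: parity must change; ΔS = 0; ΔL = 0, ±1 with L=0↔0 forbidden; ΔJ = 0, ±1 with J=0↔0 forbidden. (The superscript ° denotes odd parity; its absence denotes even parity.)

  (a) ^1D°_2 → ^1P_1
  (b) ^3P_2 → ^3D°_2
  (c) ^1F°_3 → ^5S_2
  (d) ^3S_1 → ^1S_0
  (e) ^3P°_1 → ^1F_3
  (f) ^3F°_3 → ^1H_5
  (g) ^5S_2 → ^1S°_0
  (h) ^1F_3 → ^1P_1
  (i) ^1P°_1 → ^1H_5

(a) allowed
(b) allowed
(c) forbidden (ΔS, ΔL fail)
(d) forbidden (parity, ΔS, ΔL fail)
(e) forbidden (ΔS, ΔL, ΔJ fail)
(f) forbidden (ΔS, ΔL, ΔJ fail)
(g) forbidden (ΔS, ΔL, ΔJ fail)
(h) forbidden (parity, ΔL, ΔJ fail)
(i) forbidden (ΔL, ΔJ fail)
Total allowed: 2 of 9.

2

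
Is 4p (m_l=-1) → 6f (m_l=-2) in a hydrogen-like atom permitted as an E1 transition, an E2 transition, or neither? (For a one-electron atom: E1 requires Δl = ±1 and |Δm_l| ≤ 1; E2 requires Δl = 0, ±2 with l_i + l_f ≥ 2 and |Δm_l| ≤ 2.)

E2

Δl = 3 − 1 = +2; l_i + l_f = 4.
Δm_l = -1.
E1 (Δl = ±1, |Δm_l| ≤ 1): not satisfied.
E2 (Δl = 0,±2, l_i+l_f ≥ 2, |Δm_l| ≤ 2): satisfied.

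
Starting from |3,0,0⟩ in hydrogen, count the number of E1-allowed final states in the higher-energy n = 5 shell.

E1 requires Δl = ±1, so l_f ∈ {-1, 1}; with 0 ≤ l_f ≤ n_f−1 = 4, the allowed l_f values are {1}.
For l_f = 1: m_f ∈ {m_i−1, m_i, m_i+1} ∩ [−1, 1] = {-1, 0, 1} → 3 states.
Total: 3.

3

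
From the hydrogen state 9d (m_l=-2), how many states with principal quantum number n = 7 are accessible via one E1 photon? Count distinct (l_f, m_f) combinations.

4

E1 requires Δl = ±1, so l_f ∈ {1, 3}; with 0 ≤ l_f ≤ n_f−1 = 6, the allowed l_f values are {1, 3}.
For l_f = 1: m_f ∈ {m_i−1, m_i, m_i+1} ∩ [−1, 1] = {-1} → 1 state.
For l_f = 3: m_f ∈ {m_i−1, m_i, m_i+1} ∩ [−3, 3] = {-3, -2, -1} → 3 states.
Total: 4.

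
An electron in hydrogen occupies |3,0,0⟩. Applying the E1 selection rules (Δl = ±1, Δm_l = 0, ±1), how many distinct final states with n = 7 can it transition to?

3

E1 requires Δl = ±1, so l_f ∈ {-1, 1}; with 0 ≤ l_f ≤ n_f−1 = 6, the allowed l_f values are {1}.
For l_f = 1: m_f ∈ {m_i−1, m_i, m_i+1} ∩ [−1, 1] = {-1, 0, 1} → 3 states.
Total: 3.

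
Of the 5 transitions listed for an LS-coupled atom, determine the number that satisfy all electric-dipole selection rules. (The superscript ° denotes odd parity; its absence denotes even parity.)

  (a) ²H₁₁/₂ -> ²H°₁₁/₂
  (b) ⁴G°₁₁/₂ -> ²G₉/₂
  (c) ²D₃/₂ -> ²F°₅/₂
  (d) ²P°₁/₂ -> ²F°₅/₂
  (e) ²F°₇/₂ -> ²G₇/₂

3

(a) allowed
(b) forbidden (ΔS fails)
(c) allowed
(d) forbidden (parity, ΔL, ΔJ fail)
(e) allowed
Total allowed: 3 of 5.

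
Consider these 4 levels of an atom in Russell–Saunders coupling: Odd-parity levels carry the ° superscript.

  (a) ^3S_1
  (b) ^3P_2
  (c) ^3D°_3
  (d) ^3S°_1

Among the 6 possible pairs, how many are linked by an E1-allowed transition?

(a)–(b): forbidden (parity).
(a)–(c): forbidden (ΔL, ΔJ).
(a)–(d): forbidden (ΔL).
(b)–(c): allowed.
(b)–(d): allowed.
(c)–(d): forbidden (parity, ΔL, ΔJ).
Allowed pairs: 2 of 6.

2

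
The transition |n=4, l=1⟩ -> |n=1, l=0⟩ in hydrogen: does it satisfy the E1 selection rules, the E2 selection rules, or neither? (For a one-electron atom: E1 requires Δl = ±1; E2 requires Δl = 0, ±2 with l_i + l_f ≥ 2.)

E1

Δl = 0 − 1 = -1; l_i + l_f = 1.
E1 (Δl = ±1): satisfied.
E2 (Δl = 0,±2, l_i+l_f ≥ 2): not satisfied.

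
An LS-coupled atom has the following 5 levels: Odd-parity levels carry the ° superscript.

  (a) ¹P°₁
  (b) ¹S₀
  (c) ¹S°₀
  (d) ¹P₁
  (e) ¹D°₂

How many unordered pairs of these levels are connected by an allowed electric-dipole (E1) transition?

4

(a)–(b): allowed.
(a)–(c): forbidden (parity).
(a)–(d): allowed.
(a)–(e): forbidden (parity).
(b)–(c): forbidden (ΔL, ΔJ).
(b)–(d): forbidden (parity).
(b)–(e): forbidden (ΔL, ΔJ).
(c)–(d): allowed.
(c)–(e): forbidden (parity, ΔL, ΔJ).
(d)–(e): allowed.
Allowed pairs: 4 of 10.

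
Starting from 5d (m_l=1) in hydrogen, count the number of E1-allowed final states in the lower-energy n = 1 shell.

E1 requires l_f ∈ {1, 3}, but neither lies in [0, 0], so no final state is reachable.
Total: 0.

0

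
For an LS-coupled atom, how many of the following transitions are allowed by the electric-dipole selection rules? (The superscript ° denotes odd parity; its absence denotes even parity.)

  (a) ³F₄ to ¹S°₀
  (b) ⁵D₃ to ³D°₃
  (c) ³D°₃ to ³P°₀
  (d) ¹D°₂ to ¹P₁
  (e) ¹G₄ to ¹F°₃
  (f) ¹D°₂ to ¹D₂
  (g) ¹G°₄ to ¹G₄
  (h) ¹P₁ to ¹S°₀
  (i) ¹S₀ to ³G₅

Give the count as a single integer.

(a) forbidden (ΔS, ΔL, ΔJ fail)
(b) forbidden (ΔS fails)
(c) forbidden (parity, ΔJ fail)
(d) allowed
(e) allowed
(f) allowed
(g) allowed
(h) allowed
(i) forbidden (parity, ΔS, ΔL, ΔJ fail)
Total allowed: 5 of 9.

5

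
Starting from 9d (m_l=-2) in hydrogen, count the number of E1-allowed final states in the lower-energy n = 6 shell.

E1 requires Δl = ±1, so l_f ∈ {1, 3}; with 0 ≤ l_f ≤ n_f−1 = 5, the allowed l_f values are {1, 3}.
For l_f = 1: m_f ∈ {m_i−1, m_i, m_i+1} ∩ [−1, 1] = {-1} → 1 state.
For l_f = 3: m_f ∈ {m_i−1, m_i, m_i+1} ∩ [−3, 3] = {-3, -2, -1} → 3 states.
Total: 4.

4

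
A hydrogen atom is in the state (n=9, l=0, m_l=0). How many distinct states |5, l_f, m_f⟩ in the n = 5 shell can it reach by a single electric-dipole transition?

E1 requires Δl = ±1, so l_f ∈ {-1, 1}; with 0 ≤ l_f ≤ n_f−1 = 4, the allowed l_f values are {1}.
For l_f = 1: m_f ∈ {m_i−1, m_i, m_i+1} ∩ [−1, 1] = {-1, 0, 1} → 3 states.
Total: 3.

3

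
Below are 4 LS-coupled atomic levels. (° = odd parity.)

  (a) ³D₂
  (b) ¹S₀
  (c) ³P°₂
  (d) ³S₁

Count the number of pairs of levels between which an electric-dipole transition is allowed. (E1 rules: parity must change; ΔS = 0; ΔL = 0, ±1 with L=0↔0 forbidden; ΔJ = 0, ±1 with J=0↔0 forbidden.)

(a)–(b): forbidden (parity, ΔS, ΔL, ΔJ).
(a)–(c): allowed.
(a)–(d): forbidden (parity, ΔL).
(b)–(c): forbidden (ΔS, ΔJ).
(b)–(d): forbidden (parity, ΔS, ΔL).
(c)–(d): allowed.
Allowed pairs: 2 of 6.

2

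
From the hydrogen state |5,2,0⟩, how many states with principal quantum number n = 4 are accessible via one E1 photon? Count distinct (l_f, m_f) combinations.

E1 requires Δl = ±1, so l_f ∈ {1, 3}; with 0 ≤ l_f ≤ n_f−1 = 3, the allowed l_f values are {1, 3}.
For l_f = 1: m_f ∈ {m_i−1, m_i, m_i+1} ∩ [−1, 1] = {-1, 0, 1} → 3 states.
For l_f = 3: m_f ∈ {m_i−1, m_i, m_i+1} ∩ [−3, 3] = {-1, 0, 1} → 3 states.
Total: 6.

6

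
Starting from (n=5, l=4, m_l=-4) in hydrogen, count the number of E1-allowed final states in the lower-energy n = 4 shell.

1

E1 requires Δl = ±1, so l_f ∈ {3, 5}; with 0 ≤ l_f ≤ n_f−1 = 3, the allowed l_f values are {3}.
For l_f = 3: m_f ∈ {m_i−1, m_i, m_i+1} ∩ [−3, 3] = {-3} → 1 state.
Total: 1.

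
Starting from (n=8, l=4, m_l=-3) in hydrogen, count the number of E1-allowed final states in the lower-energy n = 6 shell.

E1 requires Δl = ±1, so l_f ∈ {3, 5}; with 0 ≤ l_f ≤ n_f−1 = 5, the allowed l_f values are {3, 5}.
For l_f = 3: m_f ∈ {m_i−1, m_i, m_i+1} ∩ [−3, 3] = {-3, -2} → 2 states.
For l_f = 5: m_f ∈ {m_i−1, m_i, m_i+1} ∩ [−5, 5] = {-4, -3, -2} → 3 states.
Total: 5.

5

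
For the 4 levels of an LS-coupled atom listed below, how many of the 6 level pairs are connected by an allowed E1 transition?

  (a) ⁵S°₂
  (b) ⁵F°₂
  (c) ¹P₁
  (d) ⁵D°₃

0

(a)–(b): forbidden (parity, ΔL).
(a)–(c): forbidden (ΔS).
(a)–(d): forbidden (parity, ΔL).
(b)–(c): forbidden (ΔS, ΔL).
(b)–(d): forbidden (parity).
(c)–(d): forbidden (ΔS, ΔJ).
Allowed pairs: 0 of 6.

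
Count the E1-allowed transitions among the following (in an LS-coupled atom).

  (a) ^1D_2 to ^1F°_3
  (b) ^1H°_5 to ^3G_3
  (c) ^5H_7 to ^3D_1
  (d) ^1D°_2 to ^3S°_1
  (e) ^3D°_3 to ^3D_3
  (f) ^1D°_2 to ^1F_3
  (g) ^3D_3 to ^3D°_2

4

(a) allowed
(b) forbidden (ΔS, ΔJ fail)
(c) forbidden (parity, ΔS, ΔL, ΔJ fail)
(d) forbidden (parity, ΔS, ΔL fail)
(e) allowed
(f) allowed
(g) allowed
Total allowed: 4 of 7.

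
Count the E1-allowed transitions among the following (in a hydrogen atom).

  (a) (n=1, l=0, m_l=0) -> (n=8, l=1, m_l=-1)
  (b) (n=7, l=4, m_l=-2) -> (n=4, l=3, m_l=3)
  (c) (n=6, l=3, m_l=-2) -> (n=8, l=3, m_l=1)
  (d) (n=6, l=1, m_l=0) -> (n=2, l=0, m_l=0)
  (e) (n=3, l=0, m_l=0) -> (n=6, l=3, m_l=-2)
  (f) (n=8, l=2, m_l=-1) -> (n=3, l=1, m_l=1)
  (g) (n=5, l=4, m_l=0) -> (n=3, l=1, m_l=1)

(a) allowed
(b) forbidden — Δm_l = +5 (E1 requires Δm_l = 0, ±1)
(c) forbidden — Δl = +0 (E1 requires Δl = ±1); Δm_l = +3 (E1 requires Δm_l = 0, ±1)
(d) allowed
(e) forbidden — Δl = +3 (E1 requires Δl = ±1); Δm_l = -2 (E1 requires Δm_l = 0, ±1)
(f) forbidden — Δm_l = +2 (E1 requires Δm_l = 0, ±1)
(g) forbidden — Δl = -3 (E1 requires Δl = ±1)
Total allowed: 2 of 7.

2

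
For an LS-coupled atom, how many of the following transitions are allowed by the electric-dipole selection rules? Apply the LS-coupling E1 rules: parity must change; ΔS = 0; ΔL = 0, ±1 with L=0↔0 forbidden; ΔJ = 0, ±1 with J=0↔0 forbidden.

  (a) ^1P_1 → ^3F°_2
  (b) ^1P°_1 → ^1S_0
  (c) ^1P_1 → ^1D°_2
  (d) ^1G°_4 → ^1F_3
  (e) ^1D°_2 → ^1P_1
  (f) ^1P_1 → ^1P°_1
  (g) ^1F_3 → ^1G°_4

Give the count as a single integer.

(a) forbidden (ΔS, ΔL fail)
(b) allowed
(c) allowed
(d) allowed
(e) allowed
(f) allowed
(g) allowed
Total allowed: 6 of 7.

6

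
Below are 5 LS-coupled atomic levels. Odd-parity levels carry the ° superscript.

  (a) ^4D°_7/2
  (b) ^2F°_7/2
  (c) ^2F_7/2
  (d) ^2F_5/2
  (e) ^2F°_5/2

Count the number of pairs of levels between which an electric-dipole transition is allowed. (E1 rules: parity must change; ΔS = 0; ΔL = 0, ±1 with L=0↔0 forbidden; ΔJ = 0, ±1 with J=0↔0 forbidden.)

4

(a)–(b): forbidden (parity, ΔS).
(a)–(c): forbidden (ΔS).
(a)–(d): forbidden (ΔS).
(a)–(e): forbidden (parity, ΔS).
(b)–(c): allowed.
(b)–(d): allowed.
(b)–(e): forbidden (parity).
(c)–(d): forbidden (parity).
(c)–(e): allowed.
(d)–(e): allowed.
Allowed pairs: 4 of 10.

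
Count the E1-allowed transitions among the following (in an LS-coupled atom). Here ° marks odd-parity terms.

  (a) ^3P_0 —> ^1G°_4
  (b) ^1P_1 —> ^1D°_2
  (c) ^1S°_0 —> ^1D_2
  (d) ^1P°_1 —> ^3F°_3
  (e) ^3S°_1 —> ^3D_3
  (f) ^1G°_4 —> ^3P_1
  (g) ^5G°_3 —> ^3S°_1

(a) forbidden (ΔS, ΔL, ΔJ fail)
(b) allowed
(c) forbidden (ΔL, ΔJ fail)
(d) forbidden (parity, ΔS, ΔL, ΔJ fail)
(e) forbidden (ΔL, ΔJ fail)
(f) forbidden (ΔS, ΔL, ΔJ fail)
(g) forbidden (parity, ΔS, ΔL, ΔJ fail)
Total allowed: 1 of 7.

1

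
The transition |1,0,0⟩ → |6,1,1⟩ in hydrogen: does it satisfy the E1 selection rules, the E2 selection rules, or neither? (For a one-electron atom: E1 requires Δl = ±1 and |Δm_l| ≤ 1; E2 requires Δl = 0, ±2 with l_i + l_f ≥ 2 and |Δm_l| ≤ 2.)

Δl = 1 − 0 = +1; l_i + l_f = 1.
Δm_l = +1.
E1 (Δl = ±1, |Δm_l| ≤ 1): satisfied.
E2 (Δl = 0,±2, l_i+l_f ≥ 2, |Δm_l| ≤ 2): not satisfied.

E1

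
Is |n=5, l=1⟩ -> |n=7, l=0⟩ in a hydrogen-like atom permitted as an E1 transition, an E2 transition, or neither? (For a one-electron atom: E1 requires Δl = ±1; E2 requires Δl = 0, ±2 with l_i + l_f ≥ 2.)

E1

Δl = 0 − 1 = -1; l_i + l_f = 1.
E1 (Δl = ±1): satisfied.
E2 (Δl = 0,±2, l_i+l_f ≥ 2): not satisfied.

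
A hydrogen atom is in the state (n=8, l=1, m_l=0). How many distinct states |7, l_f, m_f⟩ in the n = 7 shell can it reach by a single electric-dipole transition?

E1 requires Δl = ±1, so l_f ∈ {0, 2}; with 0 ≤ l_f ≤ n_f−1 = 6, the allowed l_f values are {0, 2}.
For l_f = 0: m_f ∈ {m_i−1, m_i, m_i+1} ∩ [−0, 0] = {0} → 1 state.
For l_f = 2: m_f ∈ {m_i−1, m_i, m_i+1} ∩ [−2, 2] = {-1, 0, 1} → 3 states.
Total: 4.

4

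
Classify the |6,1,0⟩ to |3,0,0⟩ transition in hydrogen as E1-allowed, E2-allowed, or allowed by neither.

E1

Δl = 0 − 1 = -1; l_i + l_f = 1.
Δm_l = +0.
E1 (Δl = ±1, |Δm_l| ≤ 1): satisfied.
E2 (Δl = 0,±2, l_i+l_f ≥ 2, |Δm_l| ≤ 2): not satisfied.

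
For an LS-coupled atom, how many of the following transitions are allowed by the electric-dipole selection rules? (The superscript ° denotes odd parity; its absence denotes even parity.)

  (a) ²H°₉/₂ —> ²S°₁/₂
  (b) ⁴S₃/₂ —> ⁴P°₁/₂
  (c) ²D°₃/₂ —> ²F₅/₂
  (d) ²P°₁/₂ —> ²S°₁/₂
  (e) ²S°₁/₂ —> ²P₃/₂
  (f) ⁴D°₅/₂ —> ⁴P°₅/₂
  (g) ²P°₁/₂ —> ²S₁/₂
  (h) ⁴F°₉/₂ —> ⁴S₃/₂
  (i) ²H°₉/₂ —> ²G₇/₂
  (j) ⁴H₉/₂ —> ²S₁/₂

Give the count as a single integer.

5

(a) forbidden (parity, ΔL, ΔJ fail)
(b) allowed
(c) allowed
(d) forbidden (parity fails)
(e) allowed
(f) forbidden (parity fails)
(g) allowed
(h) forbidden (ΔL, ΔJ fail)
(i) allowed
(j) forbidden (parity, ΔS, ΔL, ΔJ fail)
Total allowed: 5 of 10.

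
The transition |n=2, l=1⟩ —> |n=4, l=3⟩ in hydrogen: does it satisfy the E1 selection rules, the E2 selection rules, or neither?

E2

Δl = 3 − 1 = +2; l_i + l_f = 4.
E1 (Δl = ±1): not satisfied.
E2 (Δl = 0,±2, l_i+l_f ≥ 2): satisfied.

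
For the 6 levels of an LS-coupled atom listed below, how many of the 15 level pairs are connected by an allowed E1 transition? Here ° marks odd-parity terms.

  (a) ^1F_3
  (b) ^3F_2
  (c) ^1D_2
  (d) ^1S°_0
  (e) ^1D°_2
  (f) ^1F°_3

(a)–(b): forbidden (parity, ΔS).
(a)–(c): forbidden (parity).
(a)–(d): forbidden (ΔL, ΔJ).
(a)–(e): allowed.
(a)–(f): allowed.
(b)–(c): forbidden (parity, ΔS).
(b)–(d): forbidden (ΔS, ΔL, ΔJ).
(b)–(e): forbidden (ΔS).
(b)–(f): forbidden (ΔS).
(c)–(d): forbidden (ΔL, ΔJ).
(c)–(e): allowed.
(c)–(f): allowed.
(d)–(e): forbidden (parity, ΔL, ΔJ).
(d)–(f): forbidden (parity, ΔL, ΔJ).
(e)–(f): forbidden (parity).
Allowed pairs: 4 of 15.

4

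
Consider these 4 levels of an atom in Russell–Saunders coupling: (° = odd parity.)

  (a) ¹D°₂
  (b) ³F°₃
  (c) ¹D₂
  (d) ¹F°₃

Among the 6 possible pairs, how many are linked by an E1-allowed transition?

(a)–(b): forbidden (parity, ΔS).
(a)–(c): allowed.
(a)–(d): forbidden (parity).
(b)–(c): forbidden (ΔS).
(b)–(d): forbidden (parity, ΔS).
(c)–(d): allowed.
Allowed pairs: 2 of 6.

2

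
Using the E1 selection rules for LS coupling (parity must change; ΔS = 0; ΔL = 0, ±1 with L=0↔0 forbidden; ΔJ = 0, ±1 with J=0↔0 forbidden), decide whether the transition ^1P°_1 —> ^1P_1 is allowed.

allowed

Parity must change: odd → even — satisfied.
ΔJ = 0, ±1 (not J=0↔0): J: 1 → 1, ΔJ = +0 — satisfied.
ΔL = 0, ±1 (not L=0↔0): L: 1 → 1, ΔL = +0 — satisfied.
ΔS = 0: S: 0 → 0 — satisfied.
All four E1 rules are satisfied.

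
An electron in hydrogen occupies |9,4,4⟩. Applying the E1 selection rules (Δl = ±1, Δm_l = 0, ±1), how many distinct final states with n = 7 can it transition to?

4

E1 requires Δl = ±1, so l_f ∈ {3, 5}; with 0 ≤ l_f ≤ n_f−1 = 6, the allowed l_f values are {3, 5}.
For l_f = 3: m_f ∈ {m_i−1, m_i, m_i+1} ∩ [−3, 3] = {3} → 1 state.
For l_f = 5: m_f ∈ {m_i−1, m_i, m_i+1} ∩ [−5, 5] = {3, 4, 5} → 3 states.
Total: 4.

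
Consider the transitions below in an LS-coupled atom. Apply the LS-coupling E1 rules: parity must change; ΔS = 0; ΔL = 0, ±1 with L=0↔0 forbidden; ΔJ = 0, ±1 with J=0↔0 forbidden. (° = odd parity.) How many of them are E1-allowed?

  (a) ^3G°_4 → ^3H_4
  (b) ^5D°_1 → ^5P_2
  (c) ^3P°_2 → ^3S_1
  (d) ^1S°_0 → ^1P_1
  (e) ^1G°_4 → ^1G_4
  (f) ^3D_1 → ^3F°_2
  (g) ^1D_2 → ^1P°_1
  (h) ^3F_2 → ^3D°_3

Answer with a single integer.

(a) allowed
(b) allowed
(c) allowed
(d) allowed
(e) allowed
(f) allowed
(g) allowed
(h) allowed
Total allowed: 8 of 8.

8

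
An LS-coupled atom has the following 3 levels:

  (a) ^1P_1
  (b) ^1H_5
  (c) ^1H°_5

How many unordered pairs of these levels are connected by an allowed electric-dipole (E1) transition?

(a)–(b): forbidden (parity, ΔL, ΔJ).
(a)–(c): forbidden (ΔL, ΔJ).
(b)–(c): allowed.
Allowed pairs: 1 of 3.

1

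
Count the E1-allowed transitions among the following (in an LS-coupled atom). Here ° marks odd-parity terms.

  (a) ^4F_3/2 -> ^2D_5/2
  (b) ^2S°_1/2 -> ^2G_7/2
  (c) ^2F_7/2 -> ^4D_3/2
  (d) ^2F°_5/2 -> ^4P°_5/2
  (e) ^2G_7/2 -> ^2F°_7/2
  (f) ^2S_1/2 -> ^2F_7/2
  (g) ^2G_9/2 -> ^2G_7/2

(a) forbidden (parity, ΔS fail)
(b) forbidden (ΔL, ΔJ fail)
(c) forbidden (parity, ΔS, ΔJ fail)
(d) forbidden (parity, ΔS, ΔL fail)
(e) allowed
(f) forbidden (parity, ΔL, ΔJ fail)
(g) forbidden (parity fails)
Total allowed: 1 of 7.

1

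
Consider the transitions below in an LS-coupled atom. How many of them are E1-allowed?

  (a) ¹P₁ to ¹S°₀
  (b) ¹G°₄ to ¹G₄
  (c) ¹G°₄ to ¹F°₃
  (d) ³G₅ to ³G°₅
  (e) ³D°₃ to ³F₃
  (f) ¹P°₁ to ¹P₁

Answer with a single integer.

(a) allowed
(b) allowed
(c) forbidden (parity fails)
(d) allowed
(e) allowed
(f) allowed
Total allowed: 5 of 6.

5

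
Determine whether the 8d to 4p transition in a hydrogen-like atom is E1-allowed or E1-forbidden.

l: 2 → 1 (Δl = -1). Δl = ±1 satisfied.
All E1 selection rules are satisfied.

allowed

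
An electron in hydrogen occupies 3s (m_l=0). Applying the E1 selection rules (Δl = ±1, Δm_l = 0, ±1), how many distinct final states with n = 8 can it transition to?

3

E1 requires Δl = ±1, so l_f ∈ {-1, 1}; with 0 ≤ l_f ≤ n_f−1 = 7, the allowed l_f values are {1}.
For l_f = 1: m_f ∈ {m_i−1, m_i, m_i+1} ∩ [−1, 1] = {-1, 0, 1} → 3 states.
Total: 3.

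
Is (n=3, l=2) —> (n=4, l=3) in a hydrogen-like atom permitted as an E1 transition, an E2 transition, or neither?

Δl = 3 − 2 = +1; l_i + l_f = 5.
E1 (Δl = ±1): satisfied.
E2 (Δl = 0,±2, l_i+l_f ≥ 2): not satisfied.

E1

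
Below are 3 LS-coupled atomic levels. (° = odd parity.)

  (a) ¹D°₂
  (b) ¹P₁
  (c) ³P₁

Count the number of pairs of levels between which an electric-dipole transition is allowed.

(a)–(b): allowed.
(a)–(c): forbidden (ΔS).
(b)–(c): forbidden (parity, ΔS).
Allowed pairs: 1 of 3.

1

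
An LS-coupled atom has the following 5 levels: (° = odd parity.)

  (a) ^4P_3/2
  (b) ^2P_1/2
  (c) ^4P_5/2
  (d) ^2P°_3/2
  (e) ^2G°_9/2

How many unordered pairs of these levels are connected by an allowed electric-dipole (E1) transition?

1

(a)–(b): forbidden (parity, ΔS).
(a)–(c): forbidden (parity).
(a)–(d): forbidden (ΔS).
(a)–(e): forbidden (ΔS, ΔL, ΔJ).
(b)–(c): forbidden (parity, ΔS, ΔJ).
(b)–(d): allowed.
(b)–(e): forbidden (ΔL, ΔJ).
(c)–(d): forbidden (ΔS).
(c)–(e): forbidden (ΔS, ΔL, ΔJ).
(d)–(e): forbidden (parity, ΔL, ΔJ).
Allowed pairs: 1 of 10.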